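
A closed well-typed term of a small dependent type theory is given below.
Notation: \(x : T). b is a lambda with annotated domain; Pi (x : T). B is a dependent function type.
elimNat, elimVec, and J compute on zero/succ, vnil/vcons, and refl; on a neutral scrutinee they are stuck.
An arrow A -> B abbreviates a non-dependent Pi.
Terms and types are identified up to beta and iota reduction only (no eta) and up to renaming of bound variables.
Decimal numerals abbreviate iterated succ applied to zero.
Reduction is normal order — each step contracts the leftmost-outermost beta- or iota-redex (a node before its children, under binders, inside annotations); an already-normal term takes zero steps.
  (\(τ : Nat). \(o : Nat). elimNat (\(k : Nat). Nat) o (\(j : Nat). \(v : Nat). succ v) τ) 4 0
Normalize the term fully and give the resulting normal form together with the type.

reduced normal form:
  4
inferred type:
  Nat
observation: normalization takes exactly 15 steps under the normal-order strategy.


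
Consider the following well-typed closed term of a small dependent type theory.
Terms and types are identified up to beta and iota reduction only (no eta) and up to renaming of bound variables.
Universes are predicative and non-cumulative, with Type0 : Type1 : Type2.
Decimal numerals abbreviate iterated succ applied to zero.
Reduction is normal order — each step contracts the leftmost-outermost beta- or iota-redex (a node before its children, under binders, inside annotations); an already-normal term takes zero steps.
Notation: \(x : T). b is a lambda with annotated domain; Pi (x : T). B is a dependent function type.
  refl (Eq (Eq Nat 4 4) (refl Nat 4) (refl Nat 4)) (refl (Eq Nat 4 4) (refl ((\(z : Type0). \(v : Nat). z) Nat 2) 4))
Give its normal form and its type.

reduced normal form:
  refl (Eq (Eq Nat 4 4) (refl Nat 4) (refl Nat 4)) (refl (Eq Nat 4 4) (refl Nat 4))
type:
  Eq (Eq (Eq Nat 4 4) (refl Nat 4) (refl Nat 4)) (refl (Eq Nat 4 4) (refl Nat 4)) (refl (Eq Nat 4 4) (refl Nat 4))
observation: the term reaches its normal form after 2 normal-order steps.


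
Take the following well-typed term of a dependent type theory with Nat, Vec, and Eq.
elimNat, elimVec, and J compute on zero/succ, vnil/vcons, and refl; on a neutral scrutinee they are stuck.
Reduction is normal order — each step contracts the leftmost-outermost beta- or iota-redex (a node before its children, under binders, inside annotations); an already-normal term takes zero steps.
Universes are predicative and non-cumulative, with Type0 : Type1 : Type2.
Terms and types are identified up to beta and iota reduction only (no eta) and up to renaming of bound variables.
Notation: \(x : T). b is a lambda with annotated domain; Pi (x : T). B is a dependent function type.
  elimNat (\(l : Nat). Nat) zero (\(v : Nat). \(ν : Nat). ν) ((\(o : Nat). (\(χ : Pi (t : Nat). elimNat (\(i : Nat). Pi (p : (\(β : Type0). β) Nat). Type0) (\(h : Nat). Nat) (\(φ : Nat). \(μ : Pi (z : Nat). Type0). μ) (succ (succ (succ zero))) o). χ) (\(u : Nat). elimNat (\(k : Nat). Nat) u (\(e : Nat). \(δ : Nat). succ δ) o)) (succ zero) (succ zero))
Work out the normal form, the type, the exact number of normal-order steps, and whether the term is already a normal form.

normal form:
  zero
the term's type:
  Nat
reduction steps (normal order): 14
already normal: no
first contracted redex: a beta-redex


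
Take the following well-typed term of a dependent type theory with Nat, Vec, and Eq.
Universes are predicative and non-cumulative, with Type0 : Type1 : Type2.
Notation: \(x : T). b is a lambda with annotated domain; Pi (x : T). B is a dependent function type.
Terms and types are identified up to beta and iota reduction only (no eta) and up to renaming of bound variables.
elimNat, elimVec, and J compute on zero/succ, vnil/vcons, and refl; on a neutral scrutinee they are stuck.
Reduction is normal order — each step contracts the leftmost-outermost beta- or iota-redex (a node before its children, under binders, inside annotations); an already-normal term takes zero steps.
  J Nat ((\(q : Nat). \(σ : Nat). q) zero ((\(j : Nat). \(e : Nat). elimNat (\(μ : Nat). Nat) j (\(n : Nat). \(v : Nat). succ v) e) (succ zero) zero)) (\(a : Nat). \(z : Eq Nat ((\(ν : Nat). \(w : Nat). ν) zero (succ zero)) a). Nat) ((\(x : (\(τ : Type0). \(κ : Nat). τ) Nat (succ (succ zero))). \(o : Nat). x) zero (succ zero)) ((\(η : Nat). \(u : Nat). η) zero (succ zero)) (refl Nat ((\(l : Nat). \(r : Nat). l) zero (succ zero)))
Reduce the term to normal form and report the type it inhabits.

normal form:
  zero
type:
  Nat
observation: the leftmost-outermost redex is a J iota-redex, and normalization takes 3 steps.


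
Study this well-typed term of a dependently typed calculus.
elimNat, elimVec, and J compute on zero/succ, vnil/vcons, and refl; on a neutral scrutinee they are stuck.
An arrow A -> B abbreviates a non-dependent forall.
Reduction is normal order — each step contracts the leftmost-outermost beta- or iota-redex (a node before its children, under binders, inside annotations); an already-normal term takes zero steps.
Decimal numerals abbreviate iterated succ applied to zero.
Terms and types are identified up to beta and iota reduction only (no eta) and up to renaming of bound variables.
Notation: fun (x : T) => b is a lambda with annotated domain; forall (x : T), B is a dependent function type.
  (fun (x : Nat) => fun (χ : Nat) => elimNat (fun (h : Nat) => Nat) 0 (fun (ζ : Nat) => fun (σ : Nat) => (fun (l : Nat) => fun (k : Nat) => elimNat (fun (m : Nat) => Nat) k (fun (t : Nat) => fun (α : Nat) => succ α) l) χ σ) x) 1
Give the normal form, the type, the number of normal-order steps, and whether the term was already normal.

resulting normal form:
  fun (x : Nat) => elimNat (fun (χ : Nat) => Nat) 0 (fun (h : Nat) => fun (ζ : Nat) => succ ζ) x
type:
  Nat -> Nat
steps to reach normal form (normal order): 7
started in normal form: no
first redex: a beta-redex


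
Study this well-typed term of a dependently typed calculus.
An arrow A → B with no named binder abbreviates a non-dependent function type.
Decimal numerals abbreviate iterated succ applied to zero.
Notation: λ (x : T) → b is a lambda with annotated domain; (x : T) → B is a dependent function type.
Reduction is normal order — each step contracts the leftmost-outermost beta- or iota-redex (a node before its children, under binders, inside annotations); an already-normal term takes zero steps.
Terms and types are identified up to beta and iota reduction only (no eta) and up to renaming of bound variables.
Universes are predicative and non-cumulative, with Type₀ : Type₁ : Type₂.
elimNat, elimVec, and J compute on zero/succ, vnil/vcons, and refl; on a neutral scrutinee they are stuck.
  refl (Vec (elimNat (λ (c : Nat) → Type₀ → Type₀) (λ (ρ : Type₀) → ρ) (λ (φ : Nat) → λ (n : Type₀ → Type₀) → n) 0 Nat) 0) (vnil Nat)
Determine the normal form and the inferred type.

resulting normal form:
  refl (Vec Nat 0) (vnil Nat)
type:
  Eq (Vec Nat 0) (vnil Nat) (vnil Nat)


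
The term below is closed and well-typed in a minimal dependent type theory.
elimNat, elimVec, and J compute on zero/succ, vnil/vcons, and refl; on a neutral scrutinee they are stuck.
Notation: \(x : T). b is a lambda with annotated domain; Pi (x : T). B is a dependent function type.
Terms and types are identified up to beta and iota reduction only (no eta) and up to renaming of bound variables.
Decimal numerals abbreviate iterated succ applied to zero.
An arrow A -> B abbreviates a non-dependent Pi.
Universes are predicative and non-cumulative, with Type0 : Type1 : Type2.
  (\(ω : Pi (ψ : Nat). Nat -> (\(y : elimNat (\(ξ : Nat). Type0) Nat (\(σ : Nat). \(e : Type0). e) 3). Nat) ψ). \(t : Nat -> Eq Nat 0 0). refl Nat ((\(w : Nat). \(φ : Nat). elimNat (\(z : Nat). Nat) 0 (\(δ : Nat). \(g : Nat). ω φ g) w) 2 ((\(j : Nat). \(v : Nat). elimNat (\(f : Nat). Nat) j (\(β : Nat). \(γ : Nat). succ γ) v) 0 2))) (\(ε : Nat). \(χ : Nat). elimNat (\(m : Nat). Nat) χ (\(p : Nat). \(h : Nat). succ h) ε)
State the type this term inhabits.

type:
  (Nat -> Eq Nat 0 0) -> Eq Nat 4 4


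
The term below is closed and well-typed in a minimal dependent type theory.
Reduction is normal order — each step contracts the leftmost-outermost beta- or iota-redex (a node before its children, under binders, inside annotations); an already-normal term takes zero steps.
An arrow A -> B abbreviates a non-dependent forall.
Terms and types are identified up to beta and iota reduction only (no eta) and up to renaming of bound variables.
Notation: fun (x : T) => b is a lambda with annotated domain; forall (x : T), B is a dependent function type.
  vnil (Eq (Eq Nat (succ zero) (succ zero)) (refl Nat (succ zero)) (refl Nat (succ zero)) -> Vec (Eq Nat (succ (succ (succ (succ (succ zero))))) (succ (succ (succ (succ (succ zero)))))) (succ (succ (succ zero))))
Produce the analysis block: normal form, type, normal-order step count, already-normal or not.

reduced normal form:
  vnil (Eq (Eq Nat (succ zero) (succ zero)) (refl Nat (succ zero)) (refl Nat (succ zero)) -> Vec (Eq Nat (succ (succ (succ (succ (succ zero))))) (succ (succ (succ (succ (succ zero)))))) (succ (succ (succ zero))))
the term's type:
  Vec (Eq (Eq Nat (succ zero) (succ zero)) (refl Nat (succ zero)) (refl Nat (succ zero)) -> Vec (Eq Nat (succ (succ (succ (succ (succ zero))))) (succ (succ (succ (succ (succ zero)))))) (succ (succ (succ zero)))) zero
normal-order step count: 0
term was already normal: yes


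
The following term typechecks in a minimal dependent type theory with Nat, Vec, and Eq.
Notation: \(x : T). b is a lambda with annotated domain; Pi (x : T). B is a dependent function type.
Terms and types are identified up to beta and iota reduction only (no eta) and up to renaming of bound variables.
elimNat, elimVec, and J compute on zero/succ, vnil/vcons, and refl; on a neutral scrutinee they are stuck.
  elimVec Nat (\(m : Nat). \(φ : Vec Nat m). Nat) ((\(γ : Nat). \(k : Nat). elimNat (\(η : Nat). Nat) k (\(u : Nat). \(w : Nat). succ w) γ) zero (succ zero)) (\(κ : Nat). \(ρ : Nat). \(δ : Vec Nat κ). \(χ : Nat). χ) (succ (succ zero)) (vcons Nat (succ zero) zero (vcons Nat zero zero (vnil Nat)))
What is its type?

the term's type:
  Nat


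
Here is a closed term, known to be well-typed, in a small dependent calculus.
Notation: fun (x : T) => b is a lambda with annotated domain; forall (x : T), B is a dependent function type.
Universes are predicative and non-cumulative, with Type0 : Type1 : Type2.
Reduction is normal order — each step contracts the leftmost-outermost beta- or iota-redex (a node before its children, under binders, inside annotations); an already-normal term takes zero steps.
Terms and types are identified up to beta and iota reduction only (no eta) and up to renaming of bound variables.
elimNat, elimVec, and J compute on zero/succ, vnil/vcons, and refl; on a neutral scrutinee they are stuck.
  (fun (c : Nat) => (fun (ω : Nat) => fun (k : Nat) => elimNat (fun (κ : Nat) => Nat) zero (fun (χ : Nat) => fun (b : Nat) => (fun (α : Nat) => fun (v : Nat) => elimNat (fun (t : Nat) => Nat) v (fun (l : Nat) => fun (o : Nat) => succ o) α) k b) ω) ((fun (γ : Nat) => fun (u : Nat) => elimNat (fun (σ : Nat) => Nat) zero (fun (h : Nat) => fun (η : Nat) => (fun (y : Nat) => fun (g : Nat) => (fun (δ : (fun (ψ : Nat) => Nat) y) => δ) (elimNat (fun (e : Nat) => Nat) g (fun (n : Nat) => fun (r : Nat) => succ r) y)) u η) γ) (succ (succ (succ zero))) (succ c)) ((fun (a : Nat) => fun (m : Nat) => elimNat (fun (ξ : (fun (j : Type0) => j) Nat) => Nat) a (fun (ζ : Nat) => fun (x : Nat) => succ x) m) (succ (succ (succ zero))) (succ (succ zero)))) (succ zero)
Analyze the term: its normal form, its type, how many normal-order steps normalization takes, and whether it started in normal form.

normal form:
  succ (succ (succ (succ (succ (succ (succ (succ (succ (succ (succ (succ (succ (succ (succ (succ (succ (succ (succ (succ (succ (succ (succ (succ (succ (succ (succ (succ (succ (succ zero)))))))))))))))))))))))))))))
the term's type:
  Nat
normal-order step count: 91
term was already normal: no
first contracted redex: a beta-redex


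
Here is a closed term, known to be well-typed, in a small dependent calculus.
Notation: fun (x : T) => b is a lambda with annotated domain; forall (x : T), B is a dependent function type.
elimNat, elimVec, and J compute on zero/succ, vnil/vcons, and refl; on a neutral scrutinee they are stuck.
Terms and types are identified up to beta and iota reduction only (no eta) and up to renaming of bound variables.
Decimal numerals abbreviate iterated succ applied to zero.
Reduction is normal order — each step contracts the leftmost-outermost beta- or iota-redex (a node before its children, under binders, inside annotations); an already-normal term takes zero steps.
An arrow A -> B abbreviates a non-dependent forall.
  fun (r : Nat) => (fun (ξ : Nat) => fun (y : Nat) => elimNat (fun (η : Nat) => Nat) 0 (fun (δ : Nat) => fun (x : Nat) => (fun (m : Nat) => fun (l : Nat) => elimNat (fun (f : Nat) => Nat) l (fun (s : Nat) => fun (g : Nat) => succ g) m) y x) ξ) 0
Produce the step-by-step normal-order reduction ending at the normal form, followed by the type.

normal-order reduction:
  fun (r : Nat) => (fun (ξ : Nat) => fun (y : Nat) => elimNat (fun (η : Nat) => Nat) 0 (fun (δ : Nat) => fun (x : Nat) => (fun (m : Nat) => fun (l : Nat) => elimNat (fun (f : Nat) => Nat) l (fun (s : Nat) => fun (g : Nat) => succ g) m) y x) ξ) 0
  ~> fun (r : Nat) => fun (ξ : Nat) => elimNat (fun (y : Nat) => Nat) 0 (fun (η : Nat) => fun (δ : Nat) => (fun (x : Nat) => fun (m : Nat) => elimNat (fun (l : Nat) => Nat) m (fun (f : Nat) => fun (s : Nat) => succ s) x) ξ δ) 0
  ~> fun (r : Nat) => fun (ξ : Nat) => 0
type:
  Nat -> Nat -> Nat


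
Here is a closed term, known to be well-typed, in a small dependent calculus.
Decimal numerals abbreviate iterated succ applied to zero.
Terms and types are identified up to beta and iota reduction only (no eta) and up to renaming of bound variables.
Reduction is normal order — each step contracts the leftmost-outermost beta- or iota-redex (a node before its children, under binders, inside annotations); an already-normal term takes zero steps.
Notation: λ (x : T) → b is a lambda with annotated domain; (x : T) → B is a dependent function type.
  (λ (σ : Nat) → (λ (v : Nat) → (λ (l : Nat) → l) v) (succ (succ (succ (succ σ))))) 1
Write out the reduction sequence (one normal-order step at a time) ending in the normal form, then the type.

normal-order reduction sequence:
  (λ (σ : Nat) → (λ (v : Nat) → (λ (l : Nat) → l) v) (succ (succ (succ (succ σ))))) 1
  ~> (λ (σ : Nat) → (λ (v : Nat) → v) σ) 5
  ~> (λ (σ : Nat) → σ) 5
  ~> 5
the term's type:
  Nat


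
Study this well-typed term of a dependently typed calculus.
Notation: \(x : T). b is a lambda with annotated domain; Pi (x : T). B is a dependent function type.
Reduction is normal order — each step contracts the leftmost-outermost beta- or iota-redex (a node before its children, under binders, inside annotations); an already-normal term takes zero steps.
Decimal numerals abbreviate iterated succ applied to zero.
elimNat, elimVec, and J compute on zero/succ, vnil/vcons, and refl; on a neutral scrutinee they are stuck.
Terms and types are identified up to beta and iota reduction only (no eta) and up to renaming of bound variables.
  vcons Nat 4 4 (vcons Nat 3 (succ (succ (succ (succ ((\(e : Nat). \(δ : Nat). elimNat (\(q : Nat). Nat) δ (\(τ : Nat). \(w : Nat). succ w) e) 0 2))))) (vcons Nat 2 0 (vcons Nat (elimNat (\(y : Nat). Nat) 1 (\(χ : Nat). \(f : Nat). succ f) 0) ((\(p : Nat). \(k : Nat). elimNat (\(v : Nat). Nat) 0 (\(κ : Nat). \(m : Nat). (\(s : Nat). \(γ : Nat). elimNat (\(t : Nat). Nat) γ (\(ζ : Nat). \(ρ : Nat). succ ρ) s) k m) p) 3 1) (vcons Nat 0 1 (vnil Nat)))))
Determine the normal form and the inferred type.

normal form:
  vcons Nat 4 4 (vcons Nat 3 6 (vcons Nat 2 0 (vcons Nat 1 3 (vcons Nat 0 1 (vnil Nat)))))
type:
  Vec Nat 5


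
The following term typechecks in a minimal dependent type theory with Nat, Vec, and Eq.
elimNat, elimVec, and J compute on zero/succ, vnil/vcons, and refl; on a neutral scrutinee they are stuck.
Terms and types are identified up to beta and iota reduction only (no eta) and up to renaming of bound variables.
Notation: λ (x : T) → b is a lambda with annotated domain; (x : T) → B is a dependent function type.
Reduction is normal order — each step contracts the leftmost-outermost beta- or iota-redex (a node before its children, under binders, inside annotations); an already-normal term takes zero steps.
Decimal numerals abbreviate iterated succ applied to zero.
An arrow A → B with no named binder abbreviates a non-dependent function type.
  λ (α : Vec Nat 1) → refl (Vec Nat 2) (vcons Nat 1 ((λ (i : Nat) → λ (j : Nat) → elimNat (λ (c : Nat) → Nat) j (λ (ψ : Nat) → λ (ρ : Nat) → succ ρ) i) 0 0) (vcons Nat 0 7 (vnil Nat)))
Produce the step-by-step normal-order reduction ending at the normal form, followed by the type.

normal-order reduction sequence:
  λ (α : Vec Nat 1) → refl (Vec Nat 2) (vcons Nat 1 ((λ (i : Nat) → λ (j : Nat) → elimNat (λ (c : Nat) → Nat) j (λ (ψ : Nat) → λ (ρ : Nat) → succ ρ) i) 0 0) (vcons Nat 0 7 (vnil Nat)))
  ~> λ (α : Vec Nat 1) → refl (Vec Nat 2) (vcons Nat 1 ((λ (i : Nat) → elimNat (λ (j : Nat) → Nat) i (λ (c : Nat) → λ (ψ : Nat) → succ ψ) 0) 0) (vcons Nat 0 7 (vnil Nat)))
  ~> λ (α : Vec Nat 1) → refl (Vec Nat 2) (vcons Nat 1 (elimNat (λ (i : Nat) → Nat) 0 (λ (j : Nat) → λ (c : Nat) → succ c) 0) (vcons Nat 0 7 (vnil Nat)))
  ~> λ (α : Vec Nat 1) → refl (Vec Nat 2) (vcons Nat 1 0 (vcons Nat 0 7 (vnil Nat)))
type:
  Vec Nat 1 → Eq (Vec Nat 2) (vcons Nat 1 0 (vcons Nat 0 7 (vnil Nat))) (vcons Nat 1 0 (vcons Nat 0 7 (vnil Nat)))


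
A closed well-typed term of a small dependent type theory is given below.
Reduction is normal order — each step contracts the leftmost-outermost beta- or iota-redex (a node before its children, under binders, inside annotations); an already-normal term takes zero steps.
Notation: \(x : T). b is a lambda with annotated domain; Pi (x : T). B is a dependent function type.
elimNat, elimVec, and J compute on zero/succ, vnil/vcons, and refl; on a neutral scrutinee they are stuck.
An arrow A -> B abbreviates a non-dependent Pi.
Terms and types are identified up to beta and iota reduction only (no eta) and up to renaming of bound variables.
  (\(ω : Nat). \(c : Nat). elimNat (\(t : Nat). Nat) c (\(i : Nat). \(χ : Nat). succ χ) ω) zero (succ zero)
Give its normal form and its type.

reduced normal form:
  succ zero
type:
  Nat
observation: contracting a beta-redex first, the term normalizes in 3 steps.


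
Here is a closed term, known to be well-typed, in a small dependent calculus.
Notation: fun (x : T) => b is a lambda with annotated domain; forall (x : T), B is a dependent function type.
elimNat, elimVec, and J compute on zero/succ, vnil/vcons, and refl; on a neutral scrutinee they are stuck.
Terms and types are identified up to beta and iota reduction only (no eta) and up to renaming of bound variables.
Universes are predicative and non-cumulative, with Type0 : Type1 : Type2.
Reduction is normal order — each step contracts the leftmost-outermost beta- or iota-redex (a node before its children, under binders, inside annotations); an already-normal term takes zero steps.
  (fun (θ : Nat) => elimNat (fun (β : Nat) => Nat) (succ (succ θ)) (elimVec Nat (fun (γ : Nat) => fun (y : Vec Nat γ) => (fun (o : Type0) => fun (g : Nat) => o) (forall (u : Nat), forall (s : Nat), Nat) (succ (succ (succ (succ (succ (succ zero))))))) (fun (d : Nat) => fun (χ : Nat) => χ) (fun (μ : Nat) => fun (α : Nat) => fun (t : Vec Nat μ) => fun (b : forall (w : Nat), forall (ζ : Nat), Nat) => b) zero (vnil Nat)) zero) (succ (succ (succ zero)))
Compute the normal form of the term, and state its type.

normal form:
  succ (succ (succ (succ (succ zero))))
inferred type:
  Nat
observation: contracting a beta-redex first, the term normalizes in 2 steps.


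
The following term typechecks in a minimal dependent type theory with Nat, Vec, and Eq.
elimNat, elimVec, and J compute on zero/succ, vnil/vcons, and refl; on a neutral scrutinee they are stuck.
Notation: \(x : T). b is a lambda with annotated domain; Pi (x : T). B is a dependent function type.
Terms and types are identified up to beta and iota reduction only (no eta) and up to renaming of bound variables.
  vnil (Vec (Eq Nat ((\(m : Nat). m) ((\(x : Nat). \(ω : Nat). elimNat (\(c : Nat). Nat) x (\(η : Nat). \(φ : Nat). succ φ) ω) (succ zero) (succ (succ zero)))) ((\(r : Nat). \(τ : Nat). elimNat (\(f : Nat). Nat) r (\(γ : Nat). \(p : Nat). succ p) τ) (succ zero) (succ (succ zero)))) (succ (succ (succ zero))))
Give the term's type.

inferred type:
  Vec (Vec (Eq Nat (succ (succ (succ zero))) (succ (succ (succ zero)))) (succ (succ (succ zero)))) zero


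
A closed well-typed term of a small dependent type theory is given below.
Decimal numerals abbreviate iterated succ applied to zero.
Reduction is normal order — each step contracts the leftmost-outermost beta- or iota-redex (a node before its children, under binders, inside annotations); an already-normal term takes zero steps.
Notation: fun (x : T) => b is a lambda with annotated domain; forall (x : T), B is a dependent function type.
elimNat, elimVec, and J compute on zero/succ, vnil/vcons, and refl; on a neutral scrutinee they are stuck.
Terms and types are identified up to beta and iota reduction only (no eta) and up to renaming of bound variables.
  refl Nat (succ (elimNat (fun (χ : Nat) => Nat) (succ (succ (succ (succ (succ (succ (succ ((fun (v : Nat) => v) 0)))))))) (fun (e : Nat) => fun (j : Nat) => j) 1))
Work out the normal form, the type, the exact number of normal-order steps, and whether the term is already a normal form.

reduced normal form:
  refl Nat 8
type:
  Eq Nat 8 8
reduction steps (normal order): 5
started in normal form: no
first contracted redex: an elimNat iota-redex


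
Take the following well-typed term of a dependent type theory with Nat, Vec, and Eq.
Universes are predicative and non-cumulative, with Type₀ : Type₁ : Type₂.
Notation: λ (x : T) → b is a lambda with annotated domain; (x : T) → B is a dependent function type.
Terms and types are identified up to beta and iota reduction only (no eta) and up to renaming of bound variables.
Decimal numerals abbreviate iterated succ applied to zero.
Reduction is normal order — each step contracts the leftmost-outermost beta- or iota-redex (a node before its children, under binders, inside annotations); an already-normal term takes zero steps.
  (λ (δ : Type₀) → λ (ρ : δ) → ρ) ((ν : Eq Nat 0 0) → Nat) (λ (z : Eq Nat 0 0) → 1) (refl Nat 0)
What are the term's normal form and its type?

normal form:
  1
type:
  Nat


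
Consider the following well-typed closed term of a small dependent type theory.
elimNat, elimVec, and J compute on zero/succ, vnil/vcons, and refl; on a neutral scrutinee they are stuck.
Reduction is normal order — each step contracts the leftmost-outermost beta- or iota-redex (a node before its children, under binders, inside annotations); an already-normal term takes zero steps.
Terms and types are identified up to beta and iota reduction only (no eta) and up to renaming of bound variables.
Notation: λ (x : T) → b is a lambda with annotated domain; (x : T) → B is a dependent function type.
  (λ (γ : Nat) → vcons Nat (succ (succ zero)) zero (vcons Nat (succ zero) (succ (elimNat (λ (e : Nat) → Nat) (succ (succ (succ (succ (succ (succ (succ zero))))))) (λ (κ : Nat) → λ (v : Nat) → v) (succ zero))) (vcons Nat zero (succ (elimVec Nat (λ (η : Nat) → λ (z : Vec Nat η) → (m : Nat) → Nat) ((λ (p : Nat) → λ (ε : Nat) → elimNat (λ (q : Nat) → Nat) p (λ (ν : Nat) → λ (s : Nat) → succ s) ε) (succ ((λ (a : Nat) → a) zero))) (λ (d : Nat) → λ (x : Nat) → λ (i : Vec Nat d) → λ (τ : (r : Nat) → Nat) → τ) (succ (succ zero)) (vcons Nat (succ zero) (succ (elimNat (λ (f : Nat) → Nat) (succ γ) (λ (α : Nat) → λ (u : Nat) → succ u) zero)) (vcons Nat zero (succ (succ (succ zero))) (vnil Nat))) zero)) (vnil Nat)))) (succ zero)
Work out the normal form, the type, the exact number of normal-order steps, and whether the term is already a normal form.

reduced normal form:
  vcons Nat (succ (succ zero)) zero (vcons Nat (succ zero) (succ (succ (succ (succ (succ (succ (succ (succ zero)))))))) (vcons Nat zero (succ (succ zero)) (vnil Nat)))
inferred type:
  Vec Nat (succ (succ (succ zero)))
normal-order step count: 20
term was already normal: no
first redex: a beta-redex


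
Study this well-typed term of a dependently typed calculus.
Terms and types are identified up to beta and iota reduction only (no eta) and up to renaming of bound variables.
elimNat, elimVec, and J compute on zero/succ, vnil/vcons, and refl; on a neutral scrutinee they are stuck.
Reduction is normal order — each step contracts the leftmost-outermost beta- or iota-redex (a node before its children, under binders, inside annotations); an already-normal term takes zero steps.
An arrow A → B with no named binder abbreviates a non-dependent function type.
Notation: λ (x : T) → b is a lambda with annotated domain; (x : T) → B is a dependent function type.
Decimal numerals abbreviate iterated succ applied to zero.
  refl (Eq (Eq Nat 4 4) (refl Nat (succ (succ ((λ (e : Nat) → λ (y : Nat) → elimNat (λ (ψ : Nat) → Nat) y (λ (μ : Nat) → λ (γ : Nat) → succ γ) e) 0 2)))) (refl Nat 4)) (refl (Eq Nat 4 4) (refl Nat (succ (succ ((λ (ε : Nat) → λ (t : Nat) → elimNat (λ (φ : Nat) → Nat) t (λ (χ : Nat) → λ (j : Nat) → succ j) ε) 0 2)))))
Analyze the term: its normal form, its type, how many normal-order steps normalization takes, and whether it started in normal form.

normal form:
  refl (Eq (Eq Nat 4 4) (refl Nat 4) (refl Nat 4)) (refl (Eq Nat 4 4) (refl Nat 4))
type:
  Eq (Eq (Eq Nat 4 4) (refl Nat 4) (refl Nat 4)) (refl (Eq Nat 4 4) (refl Nat 4)) (refl (Eq Nat 4 4) (refl Nat 4))
reduction steps (normal order): 6
started in normal form: no
first contracted redex: a beta-redex


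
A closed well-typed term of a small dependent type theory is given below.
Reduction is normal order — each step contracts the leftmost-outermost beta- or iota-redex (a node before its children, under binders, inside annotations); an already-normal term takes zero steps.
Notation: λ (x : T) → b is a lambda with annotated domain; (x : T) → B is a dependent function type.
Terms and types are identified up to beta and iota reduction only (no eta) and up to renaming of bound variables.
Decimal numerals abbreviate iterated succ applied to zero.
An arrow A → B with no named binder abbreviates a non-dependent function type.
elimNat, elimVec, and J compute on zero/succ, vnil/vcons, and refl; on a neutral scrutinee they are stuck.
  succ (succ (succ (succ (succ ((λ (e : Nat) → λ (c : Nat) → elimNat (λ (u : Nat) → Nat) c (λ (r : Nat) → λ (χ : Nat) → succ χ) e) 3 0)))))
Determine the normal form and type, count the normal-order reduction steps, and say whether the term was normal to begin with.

resulting normal form:
  8
inferred type:
  Nat
normal-order step count: 12
term was already normal: no
first redex: a beta-redex


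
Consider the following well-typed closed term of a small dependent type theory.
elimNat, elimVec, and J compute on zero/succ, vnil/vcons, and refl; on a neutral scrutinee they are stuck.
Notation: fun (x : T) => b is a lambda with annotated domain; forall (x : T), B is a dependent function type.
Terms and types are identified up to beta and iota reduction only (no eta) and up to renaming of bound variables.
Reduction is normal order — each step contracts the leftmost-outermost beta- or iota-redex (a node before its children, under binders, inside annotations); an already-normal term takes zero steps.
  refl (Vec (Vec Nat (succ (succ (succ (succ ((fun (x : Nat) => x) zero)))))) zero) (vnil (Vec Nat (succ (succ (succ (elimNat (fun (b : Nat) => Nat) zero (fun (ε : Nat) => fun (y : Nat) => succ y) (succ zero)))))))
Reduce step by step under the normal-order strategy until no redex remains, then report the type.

normal-order reduction sequence:
  refl (Vec (Vec Nat (succ (succ (succ (succ ((fun (x : Nat) => x) zero)))))) zero) (vnil (Vec Nat (succ (succ (succ (elimNat (fun (b : Nat) => Nat) zero (fun (ε : Nat) => fun (y : Nat) => succ y) (succ zero)))))))
  ~> refl (Vec (Vec Nat (succ (succ (succ (succ zero))))) zero) (vnil (Vec Nat (succ (succ (succ (elimNat (fun (x : Nat) => Nat) zero (fun (b : Nat) => fun (ε : Nat) => succ ε) (succ zero)))))))
  ~> refl (Vec (Vec Nat (succ (succ (succ (succ zero))))) zero) (vnil (Vec Nat (succ (succ (succ ((fun (x : Nat) => fun (b : Nat) => succ b) zero (elimNat (fun (ε : Nat) => Nat) zero (fun (y : Nat) => fun (θ : Nat) => succ θ) zero)))))))
  ~> refl (Vec (Vec Nat (succ (succ (succ (succ zero))))) zero) (vnil (Vec Nat (succ (succ (succ ((fun (x : Nat) => succ x) (elimNat (fun (b : Nat) => Nat) zero (fun (ε : Nat) => fun (y : Nat) => succ y) zero)))))))
  ~> refl (Vec (Vec Nat (succ (succ (succ (succ zero))))) zero) (vnil (Vec Nat (succ (succ (succ (succ (elimNat (fun (x : Nat) => Nat) zero (fun (b : Nat) => fun (ε : Nat) => succ ε) zero)))))))
  ~> refl (Vec (Vec Nat (succ (succ (succ (succ zero))))) zero) (vnil (Vec Nat (succ (succ (succ (succ zero))))))
inferred type:
  Eq (Vec (Vec Nat (succ (succ (succ (succ zero))))) zero) (vnil (Vec Nat (succ (succ (succ (succ zero)))))) (vnil (Vec Nat (succ (succ (succ (succ zero))))))


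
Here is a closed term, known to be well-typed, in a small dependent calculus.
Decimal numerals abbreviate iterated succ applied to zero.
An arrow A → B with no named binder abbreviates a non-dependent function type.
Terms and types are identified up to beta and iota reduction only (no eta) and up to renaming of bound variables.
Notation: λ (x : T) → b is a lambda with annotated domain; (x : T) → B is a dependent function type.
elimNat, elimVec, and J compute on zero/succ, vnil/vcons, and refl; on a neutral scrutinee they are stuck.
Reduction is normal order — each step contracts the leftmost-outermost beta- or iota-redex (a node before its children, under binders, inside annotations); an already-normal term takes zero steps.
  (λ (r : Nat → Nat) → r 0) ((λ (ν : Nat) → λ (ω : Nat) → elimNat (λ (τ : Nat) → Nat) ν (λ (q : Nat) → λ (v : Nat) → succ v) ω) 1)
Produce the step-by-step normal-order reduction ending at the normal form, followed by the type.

normal-order reduction sequence:
  (λ (r : Nat → Nat) → r 0) ((λ (ν : Nat) → λ (ω : Nat) → elimNat (λ (τ : Nat) → Nat) ν (λ (q : Nat) → λ (v : Nat) → succ v) ω) 1)
  ~> (λ (r : Nat) → λ (ν : Nat) → elimNat (λ (ω : Nat) → Nat) r (λ (τ : Nat) → λ (q : Nat) → succ q) ν) 1 0
  ~> (λ (r : Nat) → elimNat (λ (ν : Nat) → Nat) 1 (λ (ω : Nat) → λ (τ : Nat) → succ τ) r) 0
  ~> elimNat (λ (r : Nat) → Nat) 1 (λ (ν : Nat) → λ (ω : Nat) → succ ω) 0
  ~> 1
inferred type:
  Nat


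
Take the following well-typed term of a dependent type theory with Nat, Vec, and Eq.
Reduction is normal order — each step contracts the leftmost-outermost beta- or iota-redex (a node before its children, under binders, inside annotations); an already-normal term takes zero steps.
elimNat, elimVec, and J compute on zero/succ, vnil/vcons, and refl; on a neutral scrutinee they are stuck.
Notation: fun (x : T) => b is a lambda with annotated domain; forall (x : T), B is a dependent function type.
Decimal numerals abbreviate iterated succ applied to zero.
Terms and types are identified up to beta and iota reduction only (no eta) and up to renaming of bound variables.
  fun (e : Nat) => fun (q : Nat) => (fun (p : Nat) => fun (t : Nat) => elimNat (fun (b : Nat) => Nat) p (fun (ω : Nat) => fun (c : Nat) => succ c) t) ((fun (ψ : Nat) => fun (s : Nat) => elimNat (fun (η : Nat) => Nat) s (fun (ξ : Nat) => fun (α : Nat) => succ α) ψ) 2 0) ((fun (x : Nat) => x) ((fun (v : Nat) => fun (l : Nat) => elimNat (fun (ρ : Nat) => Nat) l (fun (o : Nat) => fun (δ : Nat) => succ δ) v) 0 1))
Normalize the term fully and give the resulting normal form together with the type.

reduced normal form:
  fun (e : Nat) => fun (q : Nat) => 3
the term's type:
  forall (e : Nat), forall (q : Nat), Nat


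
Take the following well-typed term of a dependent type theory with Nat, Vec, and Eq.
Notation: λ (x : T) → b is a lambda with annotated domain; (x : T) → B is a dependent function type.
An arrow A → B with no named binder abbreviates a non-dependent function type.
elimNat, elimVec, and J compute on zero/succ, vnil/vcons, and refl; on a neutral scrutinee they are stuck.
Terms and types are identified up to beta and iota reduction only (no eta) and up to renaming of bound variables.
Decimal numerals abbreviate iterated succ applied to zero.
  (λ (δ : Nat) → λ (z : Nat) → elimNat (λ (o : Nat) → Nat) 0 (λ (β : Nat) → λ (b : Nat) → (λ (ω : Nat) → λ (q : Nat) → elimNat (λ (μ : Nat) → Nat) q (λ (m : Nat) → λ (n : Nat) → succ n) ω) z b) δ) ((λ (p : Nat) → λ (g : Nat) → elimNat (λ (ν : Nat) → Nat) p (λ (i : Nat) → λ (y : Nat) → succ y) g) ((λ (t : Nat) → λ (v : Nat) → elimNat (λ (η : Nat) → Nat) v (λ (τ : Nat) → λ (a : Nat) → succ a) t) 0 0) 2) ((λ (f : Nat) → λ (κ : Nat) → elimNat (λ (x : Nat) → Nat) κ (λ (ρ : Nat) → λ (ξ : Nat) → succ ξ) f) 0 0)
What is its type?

type:
  Nat


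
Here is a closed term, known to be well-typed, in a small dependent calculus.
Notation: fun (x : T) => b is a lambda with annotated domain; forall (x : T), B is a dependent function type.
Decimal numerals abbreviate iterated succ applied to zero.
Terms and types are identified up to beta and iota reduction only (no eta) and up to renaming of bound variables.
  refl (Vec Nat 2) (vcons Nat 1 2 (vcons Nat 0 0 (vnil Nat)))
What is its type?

inferred type:
  Eq (Vec Nat 2) (vcons Nat 1 2 (vcons Nat 0 0 (vnil Nat))) (vcons Nat 1 2 (vcons Nat 0 0 (vnil Nat)))


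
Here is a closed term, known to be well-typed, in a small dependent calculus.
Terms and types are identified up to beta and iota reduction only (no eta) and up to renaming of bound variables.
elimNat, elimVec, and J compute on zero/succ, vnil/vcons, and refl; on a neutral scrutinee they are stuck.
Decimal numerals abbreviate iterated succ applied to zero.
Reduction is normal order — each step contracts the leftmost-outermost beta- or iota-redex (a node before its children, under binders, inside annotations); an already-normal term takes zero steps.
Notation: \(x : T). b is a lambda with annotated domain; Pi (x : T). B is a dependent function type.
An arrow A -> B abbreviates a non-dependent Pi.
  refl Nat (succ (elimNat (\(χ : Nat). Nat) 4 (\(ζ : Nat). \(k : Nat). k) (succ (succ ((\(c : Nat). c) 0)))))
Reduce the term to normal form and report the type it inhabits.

resulting normal form:
  refl Nat 5
the term's type:
  Eq Nat 5 5
observation: contracting an elimNat iota-redex first, the term normalizes in 8 steps.


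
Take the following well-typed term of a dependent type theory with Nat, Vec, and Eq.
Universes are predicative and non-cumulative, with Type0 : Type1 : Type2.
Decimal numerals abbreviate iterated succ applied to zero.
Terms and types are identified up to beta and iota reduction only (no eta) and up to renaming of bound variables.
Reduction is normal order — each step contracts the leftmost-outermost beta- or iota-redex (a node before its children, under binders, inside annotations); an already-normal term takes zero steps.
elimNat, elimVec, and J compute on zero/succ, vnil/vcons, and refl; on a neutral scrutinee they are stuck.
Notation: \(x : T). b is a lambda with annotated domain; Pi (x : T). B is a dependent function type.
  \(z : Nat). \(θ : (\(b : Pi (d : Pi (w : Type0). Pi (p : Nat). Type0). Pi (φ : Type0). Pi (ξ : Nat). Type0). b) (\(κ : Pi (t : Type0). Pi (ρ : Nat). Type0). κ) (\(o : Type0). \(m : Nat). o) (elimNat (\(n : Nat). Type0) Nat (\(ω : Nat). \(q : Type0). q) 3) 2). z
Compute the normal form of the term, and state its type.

reduced normal form:
  \(z : Nat). \(θ : Nat). z
inferred type:
  Pi (z : Nat). Pi (θ : Nat). Nat


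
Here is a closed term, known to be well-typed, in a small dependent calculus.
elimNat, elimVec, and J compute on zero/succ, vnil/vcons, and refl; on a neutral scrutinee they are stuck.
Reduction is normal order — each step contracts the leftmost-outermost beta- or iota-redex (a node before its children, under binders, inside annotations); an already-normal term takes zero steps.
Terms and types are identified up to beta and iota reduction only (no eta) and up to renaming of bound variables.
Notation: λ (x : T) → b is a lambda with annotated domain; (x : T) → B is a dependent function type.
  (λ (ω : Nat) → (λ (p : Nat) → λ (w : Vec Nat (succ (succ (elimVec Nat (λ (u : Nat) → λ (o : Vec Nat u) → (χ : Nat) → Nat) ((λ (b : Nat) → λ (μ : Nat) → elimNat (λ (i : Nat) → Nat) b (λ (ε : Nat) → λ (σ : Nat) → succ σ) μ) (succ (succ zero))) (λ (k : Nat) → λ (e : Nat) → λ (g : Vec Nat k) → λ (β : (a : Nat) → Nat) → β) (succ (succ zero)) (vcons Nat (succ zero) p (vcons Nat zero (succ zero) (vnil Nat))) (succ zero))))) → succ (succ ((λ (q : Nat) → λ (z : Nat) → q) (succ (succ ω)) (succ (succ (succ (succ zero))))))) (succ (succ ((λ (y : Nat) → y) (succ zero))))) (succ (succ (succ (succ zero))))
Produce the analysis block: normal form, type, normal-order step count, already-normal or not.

resulting normal form:
  λ (ω : Vec Nat (succ (succ (succ (succ (succ zero)))))) → succ (succ (succ (succ (succ (succ (succ (succ zero)))))))
type:
  (ω : Vec Nat (succ (succ (succ (succ (succ zero)))))) → Nat
steps to reach normal form (normal order): 21
already normal: no
first contracted redex: a beta-redex


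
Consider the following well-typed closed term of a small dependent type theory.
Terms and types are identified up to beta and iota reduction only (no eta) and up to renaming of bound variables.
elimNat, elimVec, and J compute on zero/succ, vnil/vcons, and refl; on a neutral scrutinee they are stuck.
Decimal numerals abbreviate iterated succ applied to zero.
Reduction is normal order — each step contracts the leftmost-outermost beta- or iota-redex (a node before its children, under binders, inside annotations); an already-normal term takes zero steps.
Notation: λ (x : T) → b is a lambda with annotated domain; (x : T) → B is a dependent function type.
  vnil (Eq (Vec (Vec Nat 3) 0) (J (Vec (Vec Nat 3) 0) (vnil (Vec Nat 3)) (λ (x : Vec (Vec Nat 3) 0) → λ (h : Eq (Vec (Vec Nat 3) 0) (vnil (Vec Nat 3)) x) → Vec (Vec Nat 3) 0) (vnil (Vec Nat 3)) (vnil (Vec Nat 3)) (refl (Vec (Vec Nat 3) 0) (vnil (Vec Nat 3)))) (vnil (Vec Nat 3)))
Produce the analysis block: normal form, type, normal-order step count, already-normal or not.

reduced normal form:
  vnil (Eq (Vec (Vec Nat 3) 0) (vnil (Vec Nat 3)) (vnil (Vec Nat 3)))
inferred type:
  Vec (Eq (Vec (Vec Nat 3) 0) (vnil (Vec Nat 3)) (vnil (Vec Nat 3))) 0
normal-order step count: 1
term was already normal: no
first redex: a J iota-redex


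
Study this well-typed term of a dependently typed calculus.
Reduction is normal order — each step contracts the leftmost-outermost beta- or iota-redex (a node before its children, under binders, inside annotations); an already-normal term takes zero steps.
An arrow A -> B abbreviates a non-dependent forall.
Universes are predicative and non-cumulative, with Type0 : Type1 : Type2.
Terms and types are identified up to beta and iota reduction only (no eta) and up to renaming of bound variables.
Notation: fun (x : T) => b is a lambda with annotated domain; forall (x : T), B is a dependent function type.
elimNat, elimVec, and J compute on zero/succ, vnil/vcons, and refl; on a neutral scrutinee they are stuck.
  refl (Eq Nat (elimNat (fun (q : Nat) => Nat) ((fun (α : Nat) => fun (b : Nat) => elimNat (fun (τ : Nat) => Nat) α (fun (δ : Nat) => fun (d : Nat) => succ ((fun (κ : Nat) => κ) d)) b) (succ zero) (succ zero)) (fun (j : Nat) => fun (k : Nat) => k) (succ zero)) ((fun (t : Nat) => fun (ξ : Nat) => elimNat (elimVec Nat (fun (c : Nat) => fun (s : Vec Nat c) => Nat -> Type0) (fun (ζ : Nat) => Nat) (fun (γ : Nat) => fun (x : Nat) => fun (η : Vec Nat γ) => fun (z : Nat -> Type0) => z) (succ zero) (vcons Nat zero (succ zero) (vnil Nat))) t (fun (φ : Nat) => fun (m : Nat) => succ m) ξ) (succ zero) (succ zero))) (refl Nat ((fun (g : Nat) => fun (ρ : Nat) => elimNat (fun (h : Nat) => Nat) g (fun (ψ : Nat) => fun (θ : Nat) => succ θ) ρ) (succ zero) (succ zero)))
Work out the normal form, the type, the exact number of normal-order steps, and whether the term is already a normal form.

normal form:
  refl (Eq Nat (succ (succ zero)) (succ (succ zero))) (refl Nat (succ (succ zero)))
inferred type:
  Eq (Eq Nat (succ (succ zero)) (succ (succ zero))) (refl Nat (succ (succ zero))) (refl Nat (succ (succ zero)))
steps to reach normal form (normal order): 23
started in normal form: no
first contracted redex: an elimNat iota-redex
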